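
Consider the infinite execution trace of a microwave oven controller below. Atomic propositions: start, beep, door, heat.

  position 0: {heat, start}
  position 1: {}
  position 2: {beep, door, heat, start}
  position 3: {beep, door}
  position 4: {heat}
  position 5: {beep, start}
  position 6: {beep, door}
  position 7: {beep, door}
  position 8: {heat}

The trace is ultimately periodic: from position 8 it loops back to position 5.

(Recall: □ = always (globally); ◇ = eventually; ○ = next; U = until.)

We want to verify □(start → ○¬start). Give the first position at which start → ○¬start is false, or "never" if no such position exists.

start → ○¬start holds at every position 0..8, and those are all the positions the trace ever visits, so the invariant □(start → ○¬start) is never violated.

never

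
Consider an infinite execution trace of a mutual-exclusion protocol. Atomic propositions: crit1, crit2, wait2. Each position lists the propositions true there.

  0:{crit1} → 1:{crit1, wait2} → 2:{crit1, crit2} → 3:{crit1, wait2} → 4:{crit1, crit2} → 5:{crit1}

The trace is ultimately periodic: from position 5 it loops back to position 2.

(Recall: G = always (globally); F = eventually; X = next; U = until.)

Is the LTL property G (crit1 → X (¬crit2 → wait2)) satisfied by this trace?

Does not hold

crit1 → X (¬crit2 → wait2) must hold at every position from 0 onward. It fails at position 4, so G (crit1 → X (¬crit2 → wait2)) is false.
Positions where crit1 holds: 0, 1, 2, 3, 4, 5.
Check X (¬crit2 → wait2) at each: 0→ok, 1→ok, 2→ok, 3→ok, 4→fails, 5→ok.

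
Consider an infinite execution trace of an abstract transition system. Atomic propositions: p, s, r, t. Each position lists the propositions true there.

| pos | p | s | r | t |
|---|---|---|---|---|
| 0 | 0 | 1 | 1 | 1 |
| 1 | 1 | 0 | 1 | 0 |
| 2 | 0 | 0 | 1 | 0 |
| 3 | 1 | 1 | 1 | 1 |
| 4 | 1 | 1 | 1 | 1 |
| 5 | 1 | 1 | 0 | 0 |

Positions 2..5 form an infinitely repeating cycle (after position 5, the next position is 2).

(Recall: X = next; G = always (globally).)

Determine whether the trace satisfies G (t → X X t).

No

t → X X t must hold at every position from 0 onward. It fails at position 0, so G (t → X X t) is false.
Positions where t holds: 0, 3, 4.
Check X X t at each: 0→fails, 3→fails, 4→fails.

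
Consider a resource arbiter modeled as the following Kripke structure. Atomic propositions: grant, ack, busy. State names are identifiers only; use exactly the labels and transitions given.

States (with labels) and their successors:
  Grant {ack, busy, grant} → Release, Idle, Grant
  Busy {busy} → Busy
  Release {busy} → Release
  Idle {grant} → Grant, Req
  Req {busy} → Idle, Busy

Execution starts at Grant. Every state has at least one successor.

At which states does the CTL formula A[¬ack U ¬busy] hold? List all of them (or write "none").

States satisfying ¬ack: {Busy, Release, Idle, Req}.
States satisfying ¬busy: {Idle}.
States satisfying A[¬ack U ¬busy]: {Idle}.

{Idle}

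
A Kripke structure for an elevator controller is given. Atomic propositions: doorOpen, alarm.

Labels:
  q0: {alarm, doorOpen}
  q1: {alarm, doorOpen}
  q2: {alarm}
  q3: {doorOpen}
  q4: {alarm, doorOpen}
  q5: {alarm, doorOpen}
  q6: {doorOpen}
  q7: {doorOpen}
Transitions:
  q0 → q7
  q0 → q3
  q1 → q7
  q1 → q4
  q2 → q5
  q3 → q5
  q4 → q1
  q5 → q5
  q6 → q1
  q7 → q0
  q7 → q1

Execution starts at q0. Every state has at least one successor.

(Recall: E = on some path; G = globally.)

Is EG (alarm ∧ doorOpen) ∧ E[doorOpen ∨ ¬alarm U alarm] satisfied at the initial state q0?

States satisfying alarm ∧ doorOpen: {q0, q1, q4, q5}.
States satisfying EG (alarm ∧ doorOpen): {q1, q4, q5}.
States satisfying doorOpen ∨ ¬alarm: {q0, q1, q3, q4, q5, q6, q7}.
States satisfying alarm: {q0, q1, q2, q4, q5}.
States satisfying E[doorOpen ∨ ¬alarm U alarm]: {q0, q1, q2, q3, q4, q5, q6, q7}.
States satisfying EG (alarm ∧ doorOpen) ∧ E[doorOpen ∨ ¬alarm U alarm]: {q1, q4, q5}.
q0 ∉ Sat(EG (alarm ∧ doorOpen) ∧ E[doorOpen ∨ ¬alarm U alarm]).

No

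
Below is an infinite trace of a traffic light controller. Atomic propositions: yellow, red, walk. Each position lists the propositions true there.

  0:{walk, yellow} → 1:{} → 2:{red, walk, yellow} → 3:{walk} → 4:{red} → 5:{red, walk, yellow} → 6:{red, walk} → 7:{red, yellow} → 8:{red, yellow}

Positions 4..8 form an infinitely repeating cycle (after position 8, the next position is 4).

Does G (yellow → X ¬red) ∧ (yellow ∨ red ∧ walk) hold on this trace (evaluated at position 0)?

yellow → X ¬red must hold at every position from 0 onward. It fails at position 5, so G (yellow → X ¬red) is false.
Positions where yellow holds: 0, 2, 5, 7, 8.
Check X ¬red at each: 0→ok, 2→ok, 5→fails, 7→fails, 8→fails.
At position 0: G (yellow → X ¬red) is false; yellow ∨ red ∧ walk is true; so G (yellow → X ¬red) ∧ (yellow ∨ red ∧ walk) is false.

No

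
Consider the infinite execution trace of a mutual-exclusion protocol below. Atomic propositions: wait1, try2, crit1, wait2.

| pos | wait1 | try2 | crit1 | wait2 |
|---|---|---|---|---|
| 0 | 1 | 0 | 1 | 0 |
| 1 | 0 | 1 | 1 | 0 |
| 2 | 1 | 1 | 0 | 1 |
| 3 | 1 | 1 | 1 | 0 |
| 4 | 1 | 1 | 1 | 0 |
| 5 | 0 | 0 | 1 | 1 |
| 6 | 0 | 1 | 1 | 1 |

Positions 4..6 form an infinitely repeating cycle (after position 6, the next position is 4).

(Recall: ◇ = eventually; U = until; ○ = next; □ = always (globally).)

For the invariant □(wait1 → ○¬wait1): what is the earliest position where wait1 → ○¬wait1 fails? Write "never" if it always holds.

Check wait1 → ○¬wait1 at each position in order: 0 ✓, 1 ✓.
At position 2 the labels are {try2, wait1, wait2} and the next position 3 has {crit1, try2, wait1}, so wait1 → ○¬wait1 is false there. This is the first violation.

2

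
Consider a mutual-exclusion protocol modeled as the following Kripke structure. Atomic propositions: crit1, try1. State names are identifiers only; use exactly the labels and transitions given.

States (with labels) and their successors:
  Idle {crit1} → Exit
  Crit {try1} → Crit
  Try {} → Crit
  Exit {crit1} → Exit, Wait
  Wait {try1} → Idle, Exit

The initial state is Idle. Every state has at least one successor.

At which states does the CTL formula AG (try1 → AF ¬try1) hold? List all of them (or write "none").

{Idle, Exit, Wait}

States satisfying try1 → AF ¬try1: {Idle, Try, Exit, Wait}.
States satisfying AG (try1 → AF ¬try1): {Idle, Exit, Wait}.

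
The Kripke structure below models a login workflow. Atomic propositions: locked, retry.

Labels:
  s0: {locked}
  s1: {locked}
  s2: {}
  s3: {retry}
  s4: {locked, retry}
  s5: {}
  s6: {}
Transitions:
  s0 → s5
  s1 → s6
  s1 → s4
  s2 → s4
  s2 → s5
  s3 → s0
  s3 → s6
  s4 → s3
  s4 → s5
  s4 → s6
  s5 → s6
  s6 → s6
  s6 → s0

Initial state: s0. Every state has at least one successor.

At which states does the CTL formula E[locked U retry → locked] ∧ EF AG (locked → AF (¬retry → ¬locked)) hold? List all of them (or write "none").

States satisfying locked: {s0, s1, s4}.
States satisfying retry → locked: {s0, s1, s2, s4, s5, s6}.
States satisfying E[locked U retry → locked]: {s0, s1, s2, s4, s5, s6}.
States satisfying AG (locked → AF (¬retry → ¬locked)): {s0, s1, s2, s3, s4, s5, s6}.
States satisfying EF AG (locked → AF (¬retry → ¬locked)): {s0, s1, s2, s3, s4, s5, s6}.
States satisfying E[locked U retry → locked] ∧ EF AG (locked → AF (¬retry → ¬locked)): {s0, s1, s2, s4, s5, s6}.

{s0, s1, s2, s4, s5, s6}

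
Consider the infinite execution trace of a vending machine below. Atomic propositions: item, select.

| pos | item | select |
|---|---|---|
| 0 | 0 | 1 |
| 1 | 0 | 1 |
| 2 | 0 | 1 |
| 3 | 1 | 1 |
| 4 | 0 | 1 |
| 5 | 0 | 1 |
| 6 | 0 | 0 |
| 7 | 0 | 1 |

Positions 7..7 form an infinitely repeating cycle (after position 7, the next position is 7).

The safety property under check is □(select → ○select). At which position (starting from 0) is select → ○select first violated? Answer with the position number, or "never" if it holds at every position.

Check select → ○select at each position in order: 0 ✓, 1 ✓, 2 ✓, 3 ✓, 4 ✓.
At position 5 the labels are {select} and the next position 6 has {}, so select → ○select is false there. This is the first violation.

5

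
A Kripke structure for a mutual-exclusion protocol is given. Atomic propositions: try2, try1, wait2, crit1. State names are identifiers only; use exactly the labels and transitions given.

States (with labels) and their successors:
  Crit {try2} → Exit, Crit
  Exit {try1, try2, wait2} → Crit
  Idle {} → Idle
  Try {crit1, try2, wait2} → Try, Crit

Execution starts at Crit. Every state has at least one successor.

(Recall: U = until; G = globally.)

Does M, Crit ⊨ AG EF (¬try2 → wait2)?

States satisfying EF (¬try2 → wait2): {Crit, Exit, Try}.
States satisfying AG EF (¬try2 → wait2): {Crit, Exit, Try}.
Every state reachable from Crit satisfies EF (¬try2 → wait2).
Crit ∈ Sat(AG EF (¬try2 → wait2)).

Yes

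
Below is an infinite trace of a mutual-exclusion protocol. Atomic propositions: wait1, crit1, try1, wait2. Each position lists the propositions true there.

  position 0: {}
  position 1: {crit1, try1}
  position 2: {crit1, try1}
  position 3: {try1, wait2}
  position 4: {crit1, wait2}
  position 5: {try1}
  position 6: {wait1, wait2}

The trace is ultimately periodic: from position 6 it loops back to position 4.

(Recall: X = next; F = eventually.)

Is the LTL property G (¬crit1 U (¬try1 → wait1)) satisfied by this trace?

Violated

¬crit1 U (¬try1 → wait1) must hold at every position from 0 onward. It fails at position 4, so G (¬crit1 U (¬try1 → wait1)) is false.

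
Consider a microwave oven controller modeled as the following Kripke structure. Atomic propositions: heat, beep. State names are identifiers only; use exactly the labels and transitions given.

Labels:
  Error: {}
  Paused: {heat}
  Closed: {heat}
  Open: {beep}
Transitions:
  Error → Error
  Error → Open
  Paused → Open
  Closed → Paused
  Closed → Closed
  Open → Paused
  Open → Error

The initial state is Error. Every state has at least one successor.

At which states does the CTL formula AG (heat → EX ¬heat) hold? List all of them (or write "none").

{Error, Paused, Open}

States satisfying heat → EX ¬heat: {Error, Paused, Open}.
States satisfying AG (heat → EX ¬heat): {Error, Paused, Open}.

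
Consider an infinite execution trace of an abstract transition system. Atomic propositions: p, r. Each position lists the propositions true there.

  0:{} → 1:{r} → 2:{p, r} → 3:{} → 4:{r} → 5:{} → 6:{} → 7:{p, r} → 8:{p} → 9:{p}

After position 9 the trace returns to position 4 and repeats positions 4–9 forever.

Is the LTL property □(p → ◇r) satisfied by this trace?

Yes

p → ◇r holds at every position 0..9, and those are all positions ever visited, so □(p → ◇r) holds.
Positions where p holds: 2, 7, 8, 9.
Check ◇r at each: 2→ok, 7→ok, 8→ok, 9→ok.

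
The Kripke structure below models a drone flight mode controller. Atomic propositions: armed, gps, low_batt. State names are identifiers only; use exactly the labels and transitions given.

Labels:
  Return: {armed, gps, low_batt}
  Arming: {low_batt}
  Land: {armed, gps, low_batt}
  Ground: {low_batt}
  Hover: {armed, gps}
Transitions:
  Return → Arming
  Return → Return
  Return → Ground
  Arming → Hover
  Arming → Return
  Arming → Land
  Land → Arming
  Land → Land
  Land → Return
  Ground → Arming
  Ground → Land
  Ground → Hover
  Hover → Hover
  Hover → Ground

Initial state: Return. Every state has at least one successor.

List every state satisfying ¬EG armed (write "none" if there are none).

{Arming, Ground}

States satisfying armed: {Return, Land, Hover}.
States satisfying EG armed: {Return, Land, Hover}.
States satisfying ¬EG armed: {Arming, Ground}.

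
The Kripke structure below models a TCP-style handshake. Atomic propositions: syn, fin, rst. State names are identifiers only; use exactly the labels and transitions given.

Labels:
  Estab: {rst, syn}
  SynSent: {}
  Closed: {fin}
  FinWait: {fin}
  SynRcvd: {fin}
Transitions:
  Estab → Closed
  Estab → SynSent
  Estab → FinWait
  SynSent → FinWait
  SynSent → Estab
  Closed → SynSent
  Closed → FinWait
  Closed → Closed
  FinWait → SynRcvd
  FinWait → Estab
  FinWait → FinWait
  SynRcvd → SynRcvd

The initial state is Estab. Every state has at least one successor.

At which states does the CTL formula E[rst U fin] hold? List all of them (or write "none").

{Estab, Closed, FinWait, SynRcvd}

States satisfying rst: {Estab}.
States satisfying fin: {Closed, FinWait, SynRcvd}.
States satisfying E[rst U fin]: {Estab, Closed, FinWait, SynRcvd}.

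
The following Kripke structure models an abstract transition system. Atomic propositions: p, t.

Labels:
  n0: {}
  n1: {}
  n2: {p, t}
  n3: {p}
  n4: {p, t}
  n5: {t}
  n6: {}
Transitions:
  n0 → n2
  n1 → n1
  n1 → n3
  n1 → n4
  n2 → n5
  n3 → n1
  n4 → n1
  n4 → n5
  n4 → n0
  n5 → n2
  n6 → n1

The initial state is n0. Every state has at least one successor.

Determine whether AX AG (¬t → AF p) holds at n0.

Satisfied

States satisfying AG (¬t → AF p): {n0, n2, n5}.
States satisfying AX AG (¬t → AF p): {n0, n2, n5}.
n0 ∈ Sat(AX AG (¬t → AF p)).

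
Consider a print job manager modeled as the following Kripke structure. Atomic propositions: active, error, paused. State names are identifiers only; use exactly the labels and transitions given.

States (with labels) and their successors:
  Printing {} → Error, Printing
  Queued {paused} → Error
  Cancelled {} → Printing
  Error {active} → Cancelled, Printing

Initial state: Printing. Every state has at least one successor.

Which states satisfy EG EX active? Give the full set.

States satisfying EX active: {Printing, Queued}.
States satisfying EG EX active: {Printing}.

{Printing}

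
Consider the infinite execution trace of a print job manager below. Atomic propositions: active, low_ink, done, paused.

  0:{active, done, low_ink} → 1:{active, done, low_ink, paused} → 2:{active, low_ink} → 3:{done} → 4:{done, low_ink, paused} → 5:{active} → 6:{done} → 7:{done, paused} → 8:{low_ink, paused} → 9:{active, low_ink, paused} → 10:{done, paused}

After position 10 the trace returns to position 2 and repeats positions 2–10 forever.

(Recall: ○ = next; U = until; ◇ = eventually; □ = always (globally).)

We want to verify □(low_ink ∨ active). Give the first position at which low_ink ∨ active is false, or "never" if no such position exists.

Check low_ink ∨ active at each position in order: 0 ✓, 1 ✓, 2 ✓.
At position 3 the labels are {done}, so low_ink ∨ active is false there. This is the first violation.

3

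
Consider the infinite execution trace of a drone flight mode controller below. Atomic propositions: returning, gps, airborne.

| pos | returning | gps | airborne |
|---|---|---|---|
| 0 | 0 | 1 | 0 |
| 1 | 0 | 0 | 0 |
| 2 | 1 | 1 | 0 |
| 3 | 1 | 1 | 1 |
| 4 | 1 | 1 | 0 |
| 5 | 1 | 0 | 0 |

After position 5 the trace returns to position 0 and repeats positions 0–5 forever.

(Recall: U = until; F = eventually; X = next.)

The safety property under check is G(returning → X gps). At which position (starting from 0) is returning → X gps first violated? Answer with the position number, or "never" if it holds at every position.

4

Check returning → X gps at each position in order: 0 ✓, 1 ✓, 2 ✓, 3 ✓.
At position 4 the labels are {gps, returning} and the next position 5 has {returning}, so returning → X gps is false there. This is the first violation.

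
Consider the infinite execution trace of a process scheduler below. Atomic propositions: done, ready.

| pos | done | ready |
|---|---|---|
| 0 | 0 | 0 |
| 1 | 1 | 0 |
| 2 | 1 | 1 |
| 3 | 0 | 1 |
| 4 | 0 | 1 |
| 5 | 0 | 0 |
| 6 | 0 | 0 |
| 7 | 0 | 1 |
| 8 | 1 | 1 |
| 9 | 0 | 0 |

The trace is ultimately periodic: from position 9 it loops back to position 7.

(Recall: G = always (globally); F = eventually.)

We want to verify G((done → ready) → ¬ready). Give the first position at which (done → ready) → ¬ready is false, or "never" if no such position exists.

Check (done → ready) → ¬ready at each position in order: 0 ✓, 1 ✓.
At position 2 the labels are {done, ready}, so (done → ready) → ¬ready is false there. This is the first violation.

2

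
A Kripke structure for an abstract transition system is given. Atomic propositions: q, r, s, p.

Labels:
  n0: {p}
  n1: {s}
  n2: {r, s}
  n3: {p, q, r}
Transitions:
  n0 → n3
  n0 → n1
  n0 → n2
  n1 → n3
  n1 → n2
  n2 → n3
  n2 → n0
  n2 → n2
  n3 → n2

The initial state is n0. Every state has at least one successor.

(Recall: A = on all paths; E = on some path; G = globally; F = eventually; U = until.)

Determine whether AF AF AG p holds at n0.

States satisfying AF AG p: ∅.
States satisfying AF AF AG p: ∅.
There is a path from n0 along which AF AG p never holds.
n0 ∉ Sat(AF AF AG p).

Does not hold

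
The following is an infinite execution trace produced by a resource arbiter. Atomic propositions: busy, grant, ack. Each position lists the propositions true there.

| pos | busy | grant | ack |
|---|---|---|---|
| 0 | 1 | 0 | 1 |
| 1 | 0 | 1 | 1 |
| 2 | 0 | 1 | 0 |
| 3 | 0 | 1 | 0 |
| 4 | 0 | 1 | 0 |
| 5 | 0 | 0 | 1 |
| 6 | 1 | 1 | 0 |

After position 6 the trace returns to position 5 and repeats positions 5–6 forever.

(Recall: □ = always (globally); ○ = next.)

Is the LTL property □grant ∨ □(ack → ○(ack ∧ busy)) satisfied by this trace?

No

grant must hold at every position from 0 onward. It fails at position 0, so □grant is false.
ack → ○(ack ∧ busy) must hold at every position from 0 onward. It fails at position 0, so □(ack → ○(ack ∧ busy)) is false.
Positions where ack holds: 0, 1, 5.
Check ○(ack ∧ busy) at each: 0→fails, 1→fails, 5→fails.
At position 0: □grant is false; □(ack → ○(ack ∧ busy)) is false; so □grant ∨ □(ack → ○(ack ∧ busy)) is false.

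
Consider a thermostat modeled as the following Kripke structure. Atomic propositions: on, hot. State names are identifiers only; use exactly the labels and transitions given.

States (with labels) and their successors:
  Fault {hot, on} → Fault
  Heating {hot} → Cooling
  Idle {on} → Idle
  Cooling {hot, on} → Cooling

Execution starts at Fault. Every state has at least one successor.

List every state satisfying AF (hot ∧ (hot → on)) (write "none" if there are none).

{Fault, Heating, Cooling}

States satisfying hot ∧ (hot → on): {Fault, Cooling}.
States satisfying AF (hot ∧ (hot → on)): {Fault, Heating, Cooling}.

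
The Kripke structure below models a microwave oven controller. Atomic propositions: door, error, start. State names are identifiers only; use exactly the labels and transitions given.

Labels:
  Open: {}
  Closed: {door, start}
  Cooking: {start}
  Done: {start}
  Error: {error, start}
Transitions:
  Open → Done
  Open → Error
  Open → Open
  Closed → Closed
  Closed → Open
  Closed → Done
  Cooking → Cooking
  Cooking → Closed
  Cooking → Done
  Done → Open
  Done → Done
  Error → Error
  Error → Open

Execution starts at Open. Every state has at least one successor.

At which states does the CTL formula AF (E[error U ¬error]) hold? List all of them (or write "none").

{Open, Closed, Cooking, Done, Error}

States satisfying E[error U ¬error]: {Open, Closed, Cooking, Done, Error}.
States satisfying AF (E[error U ¬error]): {Open, Closed, Cooking, Done, Error}.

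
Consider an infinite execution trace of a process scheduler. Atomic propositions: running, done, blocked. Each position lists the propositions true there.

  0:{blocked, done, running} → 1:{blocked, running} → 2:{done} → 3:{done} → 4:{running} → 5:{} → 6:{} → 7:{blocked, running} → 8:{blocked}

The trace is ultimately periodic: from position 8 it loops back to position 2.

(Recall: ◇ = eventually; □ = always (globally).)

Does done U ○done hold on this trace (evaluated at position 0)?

Holds

Walking from position 0: ○done first holds at position 1, and done holds at every earlier position along the way, so done U ○done holds.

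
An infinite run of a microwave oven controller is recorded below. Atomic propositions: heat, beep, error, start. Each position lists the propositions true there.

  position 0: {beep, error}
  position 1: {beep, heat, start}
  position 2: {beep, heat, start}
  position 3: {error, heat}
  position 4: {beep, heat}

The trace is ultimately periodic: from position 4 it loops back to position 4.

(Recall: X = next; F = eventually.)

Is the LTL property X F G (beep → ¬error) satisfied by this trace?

Satisfied

The position after 0 is 1; F G (beep → ¬error) is true there.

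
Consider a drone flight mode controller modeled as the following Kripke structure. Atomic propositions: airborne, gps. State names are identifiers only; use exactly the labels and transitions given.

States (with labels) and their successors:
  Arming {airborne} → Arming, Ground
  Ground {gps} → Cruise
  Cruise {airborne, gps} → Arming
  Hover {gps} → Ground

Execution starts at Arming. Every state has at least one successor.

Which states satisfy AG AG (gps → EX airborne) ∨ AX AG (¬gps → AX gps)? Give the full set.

States satisfying AG (gps → EX airborne): {Arming, Ground, Cruise}.
States satisfying AG AG (gps → EX airborne): {Arming, Ground, Cruise}.
States satisfying AG (¬gps → AX gps): ∅.
States satisfying AX AG (¬gps → AX gps): ∅.
States satisfying AG AG (gps → EX airborne) ∨ AX AG (¬gps → AX gps): {Arming, Ground, Cruise}.

{Arming, Ground, Cruise}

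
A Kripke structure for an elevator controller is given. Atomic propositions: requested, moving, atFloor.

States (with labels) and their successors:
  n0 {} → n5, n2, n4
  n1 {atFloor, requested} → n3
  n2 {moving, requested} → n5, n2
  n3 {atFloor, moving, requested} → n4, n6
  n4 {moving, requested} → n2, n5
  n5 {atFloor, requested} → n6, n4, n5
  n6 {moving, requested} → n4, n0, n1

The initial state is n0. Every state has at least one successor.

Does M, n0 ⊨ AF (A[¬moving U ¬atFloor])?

Satisfied

States satisfying A[¬moving U ¬atFloor]: {n0, n2, n4, n6}.
States satisfying AF (A[¬moving U ¬atFloor]): {n0, n1, n2, n3, n4, n6}.
n0 ∈ Sat(AF (A[¬moving U ¬atFloor])).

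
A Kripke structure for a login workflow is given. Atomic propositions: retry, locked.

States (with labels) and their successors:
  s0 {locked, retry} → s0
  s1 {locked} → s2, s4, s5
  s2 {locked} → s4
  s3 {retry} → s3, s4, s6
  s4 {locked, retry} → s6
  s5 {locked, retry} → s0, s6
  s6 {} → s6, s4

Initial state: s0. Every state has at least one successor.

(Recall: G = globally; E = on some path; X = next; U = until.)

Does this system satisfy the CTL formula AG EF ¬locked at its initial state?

States satisfying EF ¬locked: {s1, s2, s3, s4, s5, s6}.
States satisfying AG EF ¬locked: {s2, s3, s4, s6}.
s0 is reachable from s0 and violates EF ¬locked, so AG fails at s0.
s0 ∉ Sat(AG EF ¬locked).

No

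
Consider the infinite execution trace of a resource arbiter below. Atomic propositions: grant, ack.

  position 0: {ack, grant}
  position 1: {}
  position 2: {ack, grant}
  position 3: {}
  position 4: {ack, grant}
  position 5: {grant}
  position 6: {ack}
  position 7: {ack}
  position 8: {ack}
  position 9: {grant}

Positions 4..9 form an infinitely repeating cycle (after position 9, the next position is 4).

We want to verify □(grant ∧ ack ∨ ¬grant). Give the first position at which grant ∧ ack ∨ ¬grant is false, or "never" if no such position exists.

5

Check grant ∧ ack ∨ ¬grant at each position in order: 0 ✓, 1 ✓, 2 ✓, 3 ✓, 4 ✓.
At position 5 the labels are {grant}, so grant ∧ ack ∨ ¬grant is false there. This is the first violation.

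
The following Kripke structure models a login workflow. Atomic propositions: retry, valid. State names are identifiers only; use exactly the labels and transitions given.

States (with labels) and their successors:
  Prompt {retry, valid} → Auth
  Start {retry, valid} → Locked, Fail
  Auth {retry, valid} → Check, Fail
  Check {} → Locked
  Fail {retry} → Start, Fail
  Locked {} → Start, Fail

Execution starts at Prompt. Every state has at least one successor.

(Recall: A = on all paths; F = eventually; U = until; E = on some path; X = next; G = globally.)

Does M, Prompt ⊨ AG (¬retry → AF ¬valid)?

States satisfying ¬retry → AF ¬valid: {Prompt, Start, Auth, Check, Fail, Locked}.
States satisfying AG (¬retry → AF ¬valid): {Prompt, Start, Auth, Check, Fail, Locked}.
Every state reachable from Prompt satisfies ¬retry → AF ¬valid.
Prompt ∈ Sat(AG (¬retry → AF ¬valid)).

Satisfied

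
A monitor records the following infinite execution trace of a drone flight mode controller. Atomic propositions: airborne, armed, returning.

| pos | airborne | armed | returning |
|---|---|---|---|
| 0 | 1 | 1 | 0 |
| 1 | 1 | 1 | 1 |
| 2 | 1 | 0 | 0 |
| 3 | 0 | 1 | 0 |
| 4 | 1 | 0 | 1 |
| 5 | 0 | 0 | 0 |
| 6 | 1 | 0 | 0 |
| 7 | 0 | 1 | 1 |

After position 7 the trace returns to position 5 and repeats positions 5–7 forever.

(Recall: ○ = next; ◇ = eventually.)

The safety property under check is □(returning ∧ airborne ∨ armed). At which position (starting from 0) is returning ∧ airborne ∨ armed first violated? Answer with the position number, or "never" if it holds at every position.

Check returning ∧ airborne ∨ armed at each position in order: 0 ✓, 1 ✓.
At position 2 the labels are {airborne}, so returning ∧ airborne ∨ armed is false there. This is the first violation.

2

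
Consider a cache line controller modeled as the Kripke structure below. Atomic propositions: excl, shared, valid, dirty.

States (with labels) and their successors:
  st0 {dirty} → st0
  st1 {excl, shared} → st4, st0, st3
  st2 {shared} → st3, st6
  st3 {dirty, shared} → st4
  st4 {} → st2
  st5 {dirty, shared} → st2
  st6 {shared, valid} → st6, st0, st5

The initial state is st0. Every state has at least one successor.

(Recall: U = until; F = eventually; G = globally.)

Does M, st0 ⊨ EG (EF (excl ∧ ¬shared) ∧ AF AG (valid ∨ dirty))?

States satisfying EF (excl ∧ ¬shared) ∧ AF AG (valid ∨ dirty): ∅.
States satisfying EG (EF (excl ∧ ¬shared) ∧ AF AG (valid ∨ dirty)): ∅.
No suitable path/successor from st0 witnesses the formula.
st0 ∉ Sat(EG (EF (excl ∧ ¬shared) ∧ AF AG (valid ∨ dirty))).

No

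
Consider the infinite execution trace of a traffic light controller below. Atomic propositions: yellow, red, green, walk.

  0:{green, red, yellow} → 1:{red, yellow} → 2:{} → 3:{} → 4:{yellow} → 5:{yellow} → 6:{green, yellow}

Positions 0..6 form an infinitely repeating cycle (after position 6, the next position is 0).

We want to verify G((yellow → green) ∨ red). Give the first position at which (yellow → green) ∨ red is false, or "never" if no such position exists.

Check (yellow → green) ∨ red at each position in order: 0 ✓, 1 ✓, 2 ✓, 3 ✓.
At position 4 the labels are {yellow}, so (yellow → green) ∨ red is false there. This is the first violation.

4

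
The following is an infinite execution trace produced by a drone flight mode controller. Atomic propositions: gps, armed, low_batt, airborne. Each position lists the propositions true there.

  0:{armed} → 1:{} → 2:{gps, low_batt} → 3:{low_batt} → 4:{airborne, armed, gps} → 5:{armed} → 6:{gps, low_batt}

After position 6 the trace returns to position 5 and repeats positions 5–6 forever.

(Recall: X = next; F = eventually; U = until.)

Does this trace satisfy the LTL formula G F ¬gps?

F ¬gps holds at every position 0..6, and those are all positions ever visited, so G F ¬gps holds.

Yes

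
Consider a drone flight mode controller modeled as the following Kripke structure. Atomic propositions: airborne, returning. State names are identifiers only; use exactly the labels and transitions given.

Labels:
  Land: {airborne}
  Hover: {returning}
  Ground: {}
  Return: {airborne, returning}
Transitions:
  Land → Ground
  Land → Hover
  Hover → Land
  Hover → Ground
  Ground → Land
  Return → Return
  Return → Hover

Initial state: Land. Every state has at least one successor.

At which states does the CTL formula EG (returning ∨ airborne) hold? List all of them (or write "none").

{Land, Hover, Return}

States satisfying returning ∨ airborne: {Land, Hover, Return}.
States satisfying EG (returning ∨ airborne): {Land, Hover, Return}.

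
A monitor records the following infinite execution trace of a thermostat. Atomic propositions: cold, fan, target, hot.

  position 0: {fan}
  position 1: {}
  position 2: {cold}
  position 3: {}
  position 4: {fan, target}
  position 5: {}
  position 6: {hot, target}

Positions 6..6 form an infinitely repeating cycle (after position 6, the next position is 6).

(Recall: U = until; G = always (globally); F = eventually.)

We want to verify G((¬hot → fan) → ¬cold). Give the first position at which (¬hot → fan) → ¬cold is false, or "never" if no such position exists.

never

(¬hot → fan) → ¬cold holds at every position 0..6, and those are all the positions the trace ever visits, so the invariant G((¬hot → fan) → ¬cold) is never violated.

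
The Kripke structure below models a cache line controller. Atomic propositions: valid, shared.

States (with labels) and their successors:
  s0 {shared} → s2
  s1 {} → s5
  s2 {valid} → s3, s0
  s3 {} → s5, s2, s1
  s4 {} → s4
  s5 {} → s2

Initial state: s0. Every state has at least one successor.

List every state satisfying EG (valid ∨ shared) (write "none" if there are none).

{s0, s2}

States satisfying valid ∨ shared: {s0, s2}.
States satisfying EG (valid ∨ shared): {s0, s2}.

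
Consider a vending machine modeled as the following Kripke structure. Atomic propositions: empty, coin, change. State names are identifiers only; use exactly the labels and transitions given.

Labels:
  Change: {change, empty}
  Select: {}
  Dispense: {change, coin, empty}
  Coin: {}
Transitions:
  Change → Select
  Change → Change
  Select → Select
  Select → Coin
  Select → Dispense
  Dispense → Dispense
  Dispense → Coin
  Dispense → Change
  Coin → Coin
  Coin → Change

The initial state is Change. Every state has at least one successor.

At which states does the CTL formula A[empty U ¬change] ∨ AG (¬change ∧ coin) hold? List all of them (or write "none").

{Select, Coin}

States satisfying empty: {Change, Dispense}.
States satisfying ¬change: {Select, Coin}.
States satisfying A[empty U ¬change]: {Select, Coin}.
States satisfying ¬change ∧ coin: ∅.
States satisfying AG (¬change ∧ coin): ∅.
States satisfying A[empty U ¬change] ∨ AG (¬change ∧ coin): {Select, Coin}.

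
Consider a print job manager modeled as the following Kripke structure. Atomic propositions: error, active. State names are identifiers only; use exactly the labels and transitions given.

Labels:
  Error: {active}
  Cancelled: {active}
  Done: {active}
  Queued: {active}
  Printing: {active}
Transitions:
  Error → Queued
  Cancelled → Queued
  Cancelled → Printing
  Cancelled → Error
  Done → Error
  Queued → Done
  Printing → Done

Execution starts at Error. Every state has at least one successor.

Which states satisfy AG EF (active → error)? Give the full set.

States satisfying EF (active → error): ∅.
States satisfying AG EF (active → error): ∅.

none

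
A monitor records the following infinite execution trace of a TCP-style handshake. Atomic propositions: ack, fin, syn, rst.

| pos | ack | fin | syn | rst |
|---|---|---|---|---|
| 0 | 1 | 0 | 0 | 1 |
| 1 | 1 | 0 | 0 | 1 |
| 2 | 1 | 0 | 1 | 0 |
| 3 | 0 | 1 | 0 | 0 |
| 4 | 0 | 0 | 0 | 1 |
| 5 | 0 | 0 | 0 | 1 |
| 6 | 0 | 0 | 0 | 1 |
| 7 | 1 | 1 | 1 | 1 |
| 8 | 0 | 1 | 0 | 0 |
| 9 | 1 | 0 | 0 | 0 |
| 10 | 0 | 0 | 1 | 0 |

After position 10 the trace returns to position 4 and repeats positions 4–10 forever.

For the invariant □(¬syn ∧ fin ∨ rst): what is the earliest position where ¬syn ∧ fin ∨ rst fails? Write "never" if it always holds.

2

Check ¬syn ∧ fin ∨ rst at each position in order: 0 ✓, 1 ✓.
At position 2 the labels are {ack, syn}, so ¬syn ∧ fin ∨ rst is false there. This is the first violation.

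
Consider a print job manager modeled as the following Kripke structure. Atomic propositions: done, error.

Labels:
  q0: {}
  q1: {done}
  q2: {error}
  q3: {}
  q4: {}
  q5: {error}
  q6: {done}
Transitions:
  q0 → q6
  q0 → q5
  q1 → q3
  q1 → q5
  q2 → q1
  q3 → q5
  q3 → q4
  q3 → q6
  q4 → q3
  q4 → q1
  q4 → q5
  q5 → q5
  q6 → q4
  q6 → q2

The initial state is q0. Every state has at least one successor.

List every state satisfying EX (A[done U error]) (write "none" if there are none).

{q0, q1, q3, q4, q5, q6}

States satisfying A[done U error]: {q2, q5}.
States satisfying EX (A[done U error]): {q0, q1, q3, q4, q5, q6}.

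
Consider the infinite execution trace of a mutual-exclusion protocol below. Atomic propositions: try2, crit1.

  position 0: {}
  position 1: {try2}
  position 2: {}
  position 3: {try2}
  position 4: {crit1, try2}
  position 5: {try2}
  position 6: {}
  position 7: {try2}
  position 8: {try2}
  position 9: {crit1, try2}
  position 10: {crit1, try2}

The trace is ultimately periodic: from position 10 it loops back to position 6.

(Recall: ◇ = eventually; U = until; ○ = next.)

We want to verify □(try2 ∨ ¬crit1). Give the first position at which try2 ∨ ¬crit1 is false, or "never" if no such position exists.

try2 ∨ ¬crit1 holds at every position 0..10, and those are all the positions the trace ever visits, so the invariant □(try2 ∨ ¬crit1) is never violated.

never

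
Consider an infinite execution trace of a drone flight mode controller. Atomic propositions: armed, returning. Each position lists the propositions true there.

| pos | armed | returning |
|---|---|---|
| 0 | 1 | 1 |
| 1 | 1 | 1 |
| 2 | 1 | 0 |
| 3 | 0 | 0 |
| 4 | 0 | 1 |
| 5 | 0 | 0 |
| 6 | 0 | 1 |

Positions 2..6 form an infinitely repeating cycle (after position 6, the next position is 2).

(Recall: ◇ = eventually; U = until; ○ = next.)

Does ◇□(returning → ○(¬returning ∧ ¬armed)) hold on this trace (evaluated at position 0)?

No

□(returning → ○(¬returning ∧ ¬armed)) is false at every position 0..6, so it never becomes true and ◇□(returning → ○(¬returning ∧ ¬armed)) fails.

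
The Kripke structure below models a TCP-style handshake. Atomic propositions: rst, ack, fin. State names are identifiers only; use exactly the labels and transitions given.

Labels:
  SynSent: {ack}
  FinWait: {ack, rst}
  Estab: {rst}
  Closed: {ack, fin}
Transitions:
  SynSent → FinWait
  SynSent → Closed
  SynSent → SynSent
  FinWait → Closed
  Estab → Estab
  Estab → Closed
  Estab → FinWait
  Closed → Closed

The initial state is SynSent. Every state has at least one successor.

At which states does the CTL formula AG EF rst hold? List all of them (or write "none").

none

States satisfying EF rst: {SynSent, FinWait, Estab}.
States satisfying AG EF rst: ∅.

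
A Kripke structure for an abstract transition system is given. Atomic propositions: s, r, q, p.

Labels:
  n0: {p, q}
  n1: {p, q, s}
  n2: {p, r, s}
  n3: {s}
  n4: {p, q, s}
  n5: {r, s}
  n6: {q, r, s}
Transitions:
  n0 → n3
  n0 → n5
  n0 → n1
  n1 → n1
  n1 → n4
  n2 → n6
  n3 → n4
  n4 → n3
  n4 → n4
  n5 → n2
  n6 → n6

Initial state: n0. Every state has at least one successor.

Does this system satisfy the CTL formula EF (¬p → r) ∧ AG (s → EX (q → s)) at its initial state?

Satisfied

States satisfying ¬p → r: {n0, n1, n2, n4, n5, n6}.
States satisfying EF (¬p → r): {n0, n1, n2, n3, n4, n5, n6}.
States satisfying s → EX (q → s): {n0, n1, n2, n3, n4, n5, n6}.
States satisfying AG (s → EX (q → s)): {n0, n1, n2, n3, n4, n5, n6}.
States satisfying EF (¬p → r) ∧ AG (s → EX (q → s)): {n0, n1, n2, n3, n4, n5, n6}.
n0 ∈ Sat(EF (¬p → r) ∧ AG (s → EX (q → s))).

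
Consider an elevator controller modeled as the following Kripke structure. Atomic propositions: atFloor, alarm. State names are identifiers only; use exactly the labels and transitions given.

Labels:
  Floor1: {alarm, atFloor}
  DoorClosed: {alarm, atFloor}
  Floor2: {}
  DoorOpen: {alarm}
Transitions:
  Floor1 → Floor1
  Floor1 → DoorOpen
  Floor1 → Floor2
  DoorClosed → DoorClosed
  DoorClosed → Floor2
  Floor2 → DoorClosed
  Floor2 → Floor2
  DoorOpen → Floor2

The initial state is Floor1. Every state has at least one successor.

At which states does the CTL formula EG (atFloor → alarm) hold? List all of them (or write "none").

{Floor1, DoorClosed, Floor2, DoorOpen}

States satisfying atFloor → alarm: {Floor1, DoorClosed, Floor2, DoorOpen}.
States satisfying EG (atFloor → alarm): {Floor1, DoorClosed, Floor2, DoorOpen}.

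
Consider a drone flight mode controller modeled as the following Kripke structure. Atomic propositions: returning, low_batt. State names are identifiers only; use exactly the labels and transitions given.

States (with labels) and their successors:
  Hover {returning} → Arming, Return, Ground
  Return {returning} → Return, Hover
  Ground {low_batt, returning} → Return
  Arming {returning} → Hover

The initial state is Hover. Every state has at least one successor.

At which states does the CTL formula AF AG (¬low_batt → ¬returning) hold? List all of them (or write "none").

States satisfying AG (¬low_batt → ¬returning): ∅.
States satisfying AF AG (¬low_batt → ¬returning): ∅.

none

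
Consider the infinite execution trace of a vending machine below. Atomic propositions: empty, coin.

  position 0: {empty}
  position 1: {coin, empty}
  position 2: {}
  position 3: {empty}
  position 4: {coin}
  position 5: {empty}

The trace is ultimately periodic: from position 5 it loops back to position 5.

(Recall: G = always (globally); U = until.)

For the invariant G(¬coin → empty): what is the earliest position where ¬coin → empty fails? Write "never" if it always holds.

Check ¬coin → empty at each position in order: 0 ✓, 1 ✓.
At position 2 the labels are {}, so ¬coin → empty is false there. This is the first violation.

2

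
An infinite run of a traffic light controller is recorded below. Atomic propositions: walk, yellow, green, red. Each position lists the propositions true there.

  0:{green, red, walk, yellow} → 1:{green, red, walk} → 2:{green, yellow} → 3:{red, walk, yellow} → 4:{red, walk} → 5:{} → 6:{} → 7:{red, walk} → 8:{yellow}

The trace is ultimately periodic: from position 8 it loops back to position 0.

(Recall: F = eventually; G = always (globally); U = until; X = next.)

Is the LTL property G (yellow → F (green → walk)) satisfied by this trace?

Satisfied

yellow → F (green → walk) holds at every position 0..8, and those are all positions ever visited, so G (yellow → F (green → walk)) holds.
Positions where yellow holds: 0, 2, 3, 8.
Check F (green → walk) at each: 0→ok, 2→ok, 3→ok, 8→ok.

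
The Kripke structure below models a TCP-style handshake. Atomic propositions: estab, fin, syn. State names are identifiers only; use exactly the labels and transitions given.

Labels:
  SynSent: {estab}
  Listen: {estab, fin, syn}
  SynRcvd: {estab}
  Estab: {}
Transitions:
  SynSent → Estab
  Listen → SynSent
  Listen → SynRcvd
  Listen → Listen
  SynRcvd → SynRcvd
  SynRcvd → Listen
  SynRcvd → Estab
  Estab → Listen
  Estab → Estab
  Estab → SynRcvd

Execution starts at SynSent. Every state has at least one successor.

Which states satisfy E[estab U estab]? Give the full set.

{SynSent, Listen, SynRcvd}

States satisfying estab: {SynSent, Listen, SynRcvd}.
States satisfying E[estab U estab]: {SynSent, Listen, SynRcvd}.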